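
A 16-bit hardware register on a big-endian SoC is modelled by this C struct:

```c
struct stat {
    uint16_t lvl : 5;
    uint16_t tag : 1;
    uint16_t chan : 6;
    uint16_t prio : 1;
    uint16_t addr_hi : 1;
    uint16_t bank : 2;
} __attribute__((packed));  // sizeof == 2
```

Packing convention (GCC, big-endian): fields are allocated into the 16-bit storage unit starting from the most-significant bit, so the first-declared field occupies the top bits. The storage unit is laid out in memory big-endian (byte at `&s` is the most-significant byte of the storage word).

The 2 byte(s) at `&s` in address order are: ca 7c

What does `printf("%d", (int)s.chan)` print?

[0]=0xca [1]=0x7c (big-endian) → word 0xca7c
lvl:5 @ bit 11 → (0xca7c>>11)&0x1f = 0x19
tag:1 @ bit 10 → (0xca7c>>10)&0x1 = 0x0
chan:6 @ bit 4 → (0xca7c>>4)&0x3f = 0x27  ←
prio:1 @ bit 3 → (0xca7c>>3)&0x1 = 0x1
addr_hi:1 @ bit 2 → (0xca7c>>2)&0x1 = 0x1
bank:2 @ bit 0 → (0xca7c>>0)&0x3 = 0x0

39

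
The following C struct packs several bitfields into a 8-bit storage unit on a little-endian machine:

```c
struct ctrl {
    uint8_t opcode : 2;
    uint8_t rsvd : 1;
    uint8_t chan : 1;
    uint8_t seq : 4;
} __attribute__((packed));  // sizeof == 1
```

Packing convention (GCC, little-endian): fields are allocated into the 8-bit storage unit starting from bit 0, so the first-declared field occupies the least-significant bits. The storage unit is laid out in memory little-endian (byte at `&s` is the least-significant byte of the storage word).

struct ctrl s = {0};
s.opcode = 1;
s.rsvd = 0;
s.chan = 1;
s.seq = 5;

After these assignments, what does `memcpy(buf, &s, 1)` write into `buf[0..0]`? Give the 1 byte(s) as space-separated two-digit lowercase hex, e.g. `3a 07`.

59

[0+:2] opcode=1 & 0x3 = 0x1; word=0x01
[2+:1] rsvd=0 & 0x1 = 0x0; word=0x01
[3+:1] chan=1 & 0x1 = 0x1; word=0x09
[4+:4] seq=5 & 0xf = 0x5; word=0x59
word = 0x59 → little-endian bytes:
  [0]=0x59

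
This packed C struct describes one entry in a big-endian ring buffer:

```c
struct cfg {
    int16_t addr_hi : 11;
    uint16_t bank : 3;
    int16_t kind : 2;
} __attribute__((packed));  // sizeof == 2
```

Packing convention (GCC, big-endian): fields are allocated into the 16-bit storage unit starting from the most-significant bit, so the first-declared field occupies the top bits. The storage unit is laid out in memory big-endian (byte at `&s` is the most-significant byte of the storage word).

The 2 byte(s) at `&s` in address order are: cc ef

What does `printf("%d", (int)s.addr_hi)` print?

[0]=0xcc [1]=0xef (big-endian) → word 0xccef
addr_hi:11 @ bit 5 → (0xccef>>5)&0x7ff = 0x667  ←
bank:3 @ bit 2 → (0xccef>>2)&0x7 = 0x3
kind:2 @ bit 0 → (0xccef>>0)&0x3 = 0x3
addr_hi signed 11b, MSB=1: 1639 - 2048 = -409

-409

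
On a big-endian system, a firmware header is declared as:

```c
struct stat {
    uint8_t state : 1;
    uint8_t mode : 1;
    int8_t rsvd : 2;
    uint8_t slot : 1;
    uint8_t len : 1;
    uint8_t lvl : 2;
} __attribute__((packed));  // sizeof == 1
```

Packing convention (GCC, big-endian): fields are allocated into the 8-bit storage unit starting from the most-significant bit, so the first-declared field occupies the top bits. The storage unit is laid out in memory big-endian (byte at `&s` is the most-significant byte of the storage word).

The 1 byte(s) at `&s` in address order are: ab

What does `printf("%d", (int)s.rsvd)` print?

-2

[0]=0xab (big-endian) → word 0xab
state [7+:1] = (word>>7) & 0x1 = 1
mode [6+:1] = (word>>6) & 0x1 = 0
rsvd [4+:2] = (word>>4) & 0x3 = 2  ←
slot [3+:1] = (word>>3) & 0x1 = 1
len [2+:1] = (word>>2) & 0x1 = 0
lvl [0+:2] = (word>>0) & 0x3 = 3
rsvd signed 2b, MSB=1: 2 - 4 = -2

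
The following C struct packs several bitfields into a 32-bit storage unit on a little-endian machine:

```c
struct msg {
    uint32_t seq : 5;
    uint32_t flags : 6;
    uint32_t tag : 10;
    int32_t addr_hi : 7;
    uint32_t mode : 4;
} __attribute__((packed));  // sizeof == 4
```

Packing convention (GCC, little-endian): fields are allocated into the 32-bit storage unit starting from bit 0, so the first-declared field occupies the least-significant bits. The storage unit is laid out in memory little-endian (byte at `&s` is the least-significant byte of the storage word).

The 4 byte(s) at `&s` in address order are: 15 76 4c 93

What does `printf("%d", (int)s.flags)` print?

[0]=0x15 [1]=0x76 [2]=0x4c [3]=0x93 (little-endian) → word 0x934c7615
seq [0+:5] = (word>>0) & 0x1f = 21
flags [5+:6] = (word>>5) & 0x3f = 48  ←
tag [11+:10] = (word>>11) & 0x3ff = 398
addr_hi [21+:7] = (word>>21) & 0x7f = 26
mode [28+:4] = (word>>28) & 0xf = 9

48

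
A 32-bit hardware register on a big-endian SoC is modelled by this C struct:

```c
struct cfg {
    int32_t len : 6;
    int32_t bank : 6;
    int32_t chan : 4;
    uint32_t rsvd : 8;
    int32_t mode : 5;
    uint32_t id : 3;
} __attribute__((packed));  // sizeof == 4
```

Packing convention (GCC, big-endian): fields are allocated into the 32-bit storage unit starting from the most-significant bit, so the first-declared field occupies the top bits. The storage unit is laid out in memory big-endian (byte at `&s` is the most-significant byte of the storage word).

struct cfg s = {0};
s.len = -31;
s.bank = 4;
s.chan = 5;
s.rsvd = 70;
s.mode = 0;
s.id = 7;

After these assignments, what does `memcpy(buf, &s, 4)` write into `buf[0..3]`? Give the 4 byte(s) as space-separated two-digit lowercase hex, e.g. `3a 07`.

84 45 46 07

len:6 = -31 → 0x21 << 26 → word 0x84000000
bank:6 = 4 → 0x4 << 20 → word 0x84400000
chan:4 = 5 → 0x5 << 16 → word 0x84450000
rsvd:8 = 70 → 0x46 << 8 → word 0x84454600
mode:5 = 0 → 0x0 << 3 → word 0x84454600
id:3 = 7 → 0x7 << 0 → word 0x84454607
word = 0x84454607 → big-endian bytes:
  [0]=0x84  [1]=0x45  [2]=0x46  [3]=0x07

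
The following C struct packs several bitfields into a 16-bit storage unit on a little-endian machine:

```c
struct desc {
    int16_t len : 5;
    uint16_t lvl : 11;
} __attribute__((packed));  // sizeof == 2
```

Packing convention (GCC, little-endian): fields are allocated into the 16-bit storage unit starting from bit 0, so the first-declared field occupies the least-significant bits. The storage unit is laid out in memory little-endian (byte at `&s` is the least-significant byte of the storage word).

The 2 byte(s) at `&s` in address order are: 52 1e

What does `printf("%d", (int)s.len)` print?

-14

[0]=0x52 [1]=0x1e (little-endian) → word 0x1e52
len [0+:5] = (word>>0) & 0x1f = 18  ←
lvl [5+:11] = (word>>5) & 0x7ff = 242
len signed 5b, MSB=1: 18 - 32 = -14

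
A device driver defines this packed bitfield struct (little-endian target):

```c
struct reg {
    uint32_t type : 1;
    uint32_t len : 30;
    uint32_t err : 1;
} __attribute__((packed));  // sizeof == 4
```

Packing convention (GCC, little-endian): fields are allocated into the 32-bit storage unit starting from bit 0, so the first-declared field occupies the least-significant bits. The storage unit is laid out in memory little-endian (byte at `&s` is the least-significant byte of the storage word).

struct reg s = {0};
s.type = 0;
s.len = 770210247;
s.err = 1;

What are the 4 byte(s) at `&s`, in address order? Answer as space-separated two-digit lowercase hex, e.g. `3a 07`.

8e f3 d0 db

[0+:1] type=0 & 0x1 = 0x0; word=0x00000000
[1+:30] len=770210247 & 0x3fffffff = 0x2de879c7; word=0x5bd0f38e
[31+:1] err=1 & 0x1 = 0x1; word=0xdbd0f38e
word = 0xdbd0f38e → little-endian bytes:
  [0]=0x8e  [1]=0xf3  [2]=0xd0  [3]=0xdb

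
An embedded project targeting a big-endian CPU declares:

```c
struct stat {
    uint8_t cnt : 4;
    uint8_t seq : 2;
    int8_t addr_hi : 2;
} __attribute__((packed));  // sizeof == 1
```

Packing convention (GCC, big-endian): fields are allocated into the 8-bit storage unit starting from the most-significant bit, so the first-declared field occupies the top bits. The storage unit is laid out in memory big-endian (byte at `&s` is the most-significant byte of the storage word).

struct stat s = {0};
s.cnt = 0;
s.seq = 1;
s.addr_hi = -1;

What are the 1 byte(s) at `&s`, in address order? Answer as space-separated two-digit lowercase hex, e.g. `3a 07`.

cnt (4b) val=0 bits=0x0 at bit 4: 0x00
seq (2b) val=1 bits=0x1 at bit 2: 0x04
addr_hi (2b) val=-1 bits=0x3 at bit 0: 0x07
word = 0x07 → big-endian bytes:
  [0]=0x07

07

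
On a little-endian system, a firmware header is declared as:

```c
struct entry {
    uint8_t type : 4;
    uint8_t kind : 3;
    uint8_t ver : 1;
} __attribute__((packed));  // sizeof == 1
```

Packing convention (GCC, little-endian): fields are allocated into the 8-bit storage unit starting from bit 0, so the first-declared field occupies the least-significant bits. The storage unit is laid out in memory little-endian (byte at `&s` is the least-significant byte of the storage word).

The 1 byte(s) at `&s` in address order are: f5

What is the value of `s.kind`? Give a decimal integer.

[0]=0xf5 (little-endian) → word 0xf5
type [0+:4] = (word>>0) & 0xf = 5
kind [4+:3] = (word>>4) & 0x7 = 7  ←
ver [7+:1] = (word>>7) & 0x1 = 1

7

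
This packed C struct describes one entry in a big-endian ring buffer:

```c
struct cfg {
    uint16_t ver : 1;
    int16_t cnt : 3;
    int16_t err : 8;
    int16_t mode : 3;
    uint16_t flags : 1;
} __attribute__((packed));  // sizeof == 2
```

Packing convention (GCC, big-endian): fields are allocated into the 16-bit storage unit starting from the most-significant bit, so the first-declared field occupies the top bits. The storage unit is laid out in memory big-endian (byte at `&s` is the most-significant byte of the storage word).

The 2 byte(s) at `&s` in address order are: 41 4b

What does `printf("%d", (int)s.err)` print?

[0]=0x41 [1]=0x4b (big-endian) → word 0x414b
ver [15+:1] = (word>>15) & 0x1 = 0
cnt [12+:3] = (word>>12) & 0x7 = 4
err [4+:8] = (word>>4) & 0xff = 20  ←
mode [1+:3] = (word>>1) & 0x7 = 5
flags [0+:1] = (word>>0) & 0x1 = 1
err signed 8b, MSB=0: value = 20

20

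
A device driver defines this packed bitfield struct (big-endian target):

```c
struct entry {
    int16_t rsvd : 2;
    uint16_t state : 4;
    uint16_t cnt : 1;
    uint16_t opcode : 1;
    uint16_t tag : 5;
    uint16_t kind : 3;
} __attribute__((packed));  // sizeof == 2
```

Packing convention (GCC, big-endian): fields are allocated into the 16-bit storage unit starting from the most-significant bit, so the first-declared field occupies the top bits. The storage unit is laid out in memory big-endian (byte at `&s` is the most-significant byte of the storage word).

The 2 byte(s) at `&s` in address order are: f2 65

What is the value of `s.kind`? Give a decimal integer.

[0]=0xf2 [1]=0x65 (big-endian) → word 0xf265
rsvd [14+:2] = (word>>14) & 0x3 = 3
state [10+:4] = (word>>10) & 0xf = 12
cnt [9+:1] = (word>>9) & 0x1 = 1
opcode [8+:1] = (word>>8) & 0x1 = 0
tag [3+:5] = (word>>3) & 0x1f = 12
kind [0+:3] = (word>>0) & 0x7 = 5  ←

5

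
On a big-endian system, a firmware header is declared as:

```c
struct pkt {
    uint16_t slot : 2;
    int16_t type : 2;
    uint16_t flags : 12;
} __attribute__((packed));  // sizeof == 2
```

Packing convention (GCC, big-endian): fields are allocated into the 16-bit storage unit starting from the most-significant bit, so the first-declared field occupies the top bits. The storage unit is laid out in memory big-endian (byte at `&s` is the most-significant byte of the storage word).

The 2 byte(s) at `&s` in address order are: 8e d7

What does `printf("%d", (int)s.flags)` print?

3799

[0]=0x8e [1]=0xd7 (big-endian) → word 0x8ed7
slot [14+:2] = (word>>14) & 0x3 = 2
type [12+:2] = (word>>12) & 0x3 = 0
flags [0+:12] = (word>>0) & 0xfff = 3799  ←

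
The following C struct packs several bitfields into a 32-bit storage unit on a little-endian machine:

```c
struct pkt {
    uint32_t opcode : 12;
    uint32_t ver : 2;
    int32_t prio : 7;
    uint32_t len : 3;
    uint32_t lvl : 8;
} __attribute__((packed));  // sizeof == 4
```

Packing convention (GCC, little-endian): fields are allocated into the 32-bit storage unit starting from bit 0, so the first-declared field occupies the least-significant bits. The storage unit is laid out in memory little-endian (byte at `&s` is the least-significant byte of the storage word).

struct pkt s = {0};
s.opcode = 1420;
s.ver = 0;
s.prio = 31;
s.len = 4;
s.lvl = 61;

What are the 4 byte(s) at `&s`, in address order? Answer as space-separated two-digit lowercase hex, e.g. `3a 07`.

[0+:12] opcode=1420 & 0xfff = 0x58c; word=0x0000058c
[12+:2] ver=0 & 0x3 = 0x0; word=0x0000058c
[14+:7] prio=31 & 0x7f = 0x1f; word=0x0007c58c
[21+:3] len=4 & 0x7 = 0x4; word=0x0087c58c
[24+:8] lvl=61 & 0xff = 0x3d; word=0x3d87c58c
word = 0x3d87c58c → little-endian bytes:
  [0]=0x8c  [1]=0xc5  [2]=0x87  [3]=0x3d

8c c5 87 3d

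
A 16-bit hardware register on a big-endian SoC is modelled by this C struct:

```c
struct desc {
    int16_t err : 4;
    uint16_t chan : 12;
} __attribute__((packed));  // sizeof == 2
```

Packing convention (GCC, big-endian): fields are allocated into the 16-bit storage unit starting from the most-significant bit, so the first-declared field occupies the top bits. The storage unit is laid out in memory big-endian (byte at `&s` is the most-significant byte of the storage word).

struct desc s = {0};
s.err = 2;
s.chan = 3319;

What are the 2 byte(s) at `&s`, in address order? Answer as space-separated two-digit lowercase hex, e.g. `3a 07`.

err (4b) val=2 bits=0x2 at bit 12: 0x2000
chan (12b) val=3319 bits=0xcf7 at bit 0: 0x2cf7
word = 0x2cf7 → big-endian bytes:
  [0]=0x2c  [1]=0xf7

2c f7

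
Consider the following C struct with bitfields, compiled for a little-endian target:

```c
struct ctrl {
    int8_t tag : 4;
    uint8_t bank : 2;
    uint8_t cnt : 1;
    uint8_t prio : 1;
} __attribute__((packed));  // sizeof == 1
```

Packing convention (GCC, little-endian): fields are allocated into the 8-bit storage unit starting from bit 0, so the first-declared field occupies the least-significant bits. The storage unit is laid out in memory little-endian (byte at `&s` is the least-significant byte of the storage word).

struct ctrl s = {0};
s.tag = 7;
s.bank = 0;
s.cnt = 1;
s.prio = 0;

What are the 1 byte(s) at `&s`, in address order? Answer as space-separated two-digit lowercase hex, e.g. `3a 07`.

tag (4b) val=7 bits=0x7 at bit 0: 0x07
bank (2b) val=0 bits=0x0 at bit 4: 0x07
cnt (1b) val=1 bits=0x1 at bit 6: 0x47
prio (1b) val=0 bits=0x0 at bit 7: 0x47
word = 0x47 → little-endian bytes:
  [0]=0x47

47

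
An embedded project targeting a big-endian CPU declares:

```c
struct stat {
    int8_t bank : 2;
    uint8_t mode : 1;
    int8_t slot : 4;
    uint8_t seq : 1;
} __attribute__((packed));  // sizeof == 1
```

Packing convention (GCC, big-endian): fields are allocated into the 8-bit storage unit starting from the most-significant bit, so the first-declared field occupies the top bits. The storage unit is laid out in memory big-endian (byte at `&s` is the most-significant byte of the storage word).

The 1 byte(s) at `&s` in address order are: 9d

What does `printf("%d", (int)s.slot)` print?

-2

[0]=0x9d (big-endian) → word 0x9d
bank:2 @ bit 6 → (0x9d>>6)&0x3 = 0x2
mode:1 @ bit 5 → (0x9d>>5)&0x1 = 0x0
slot:4 @ bit 1 → (0x9d>>1)&0xf = 0xe  ←
seq:1 @ bit 0 → (0x9d>>0)&0x1 = 0x1
slot signed 4b, MSB=1: 14 - 16 = -2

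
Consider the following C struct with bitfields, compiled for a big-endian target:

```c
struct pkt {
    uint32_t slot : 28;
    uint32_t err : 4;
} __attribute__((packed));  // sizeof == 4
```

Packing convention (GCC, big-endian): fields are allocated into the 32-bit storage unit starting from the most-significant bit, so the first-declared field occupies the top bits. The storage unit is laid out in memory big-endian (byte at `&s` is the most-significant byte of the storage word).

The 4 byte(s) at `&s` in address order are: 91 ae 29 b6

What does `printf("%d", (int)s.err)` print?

[0]=0x91 [1]=0xae [2]=0x29 [3]=0xb6 (big-endian) → word 0x91ae29b6
slot:28 @ bit 4 → (0x91ae29b6>>4)&0xfffffff = 0x91ae29b
err:4 @ bit 0 → (0x91ae29b6>>0)&0xf = 0x6  ←

6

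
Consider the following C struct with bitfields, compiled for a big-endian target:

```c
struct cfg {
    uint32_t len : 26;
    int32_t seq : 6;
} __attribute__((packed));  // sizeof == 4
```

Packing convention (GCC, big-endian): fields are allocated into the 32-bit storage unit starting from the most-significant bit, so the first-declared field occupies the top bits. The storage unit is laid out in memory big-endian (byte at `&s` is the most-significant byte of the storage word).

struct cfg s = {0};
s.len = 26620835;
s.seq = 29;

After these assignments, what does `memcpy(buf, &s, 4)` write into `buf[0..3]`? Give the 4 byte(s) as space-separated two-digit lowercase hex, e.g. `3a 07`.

len (26b) val=26620835 bits=0x19633a3 at bit 6: 0x658ce8c0
seq (6b) val=29 bits=0x1d at bit 0: 0x658ce8dd
word = 0x658ce8dd → big-endian bytes:
  [0]=0x65  [1]=0x8c  [2]=0xe8  [3]=0xdd

65 8c e8 dd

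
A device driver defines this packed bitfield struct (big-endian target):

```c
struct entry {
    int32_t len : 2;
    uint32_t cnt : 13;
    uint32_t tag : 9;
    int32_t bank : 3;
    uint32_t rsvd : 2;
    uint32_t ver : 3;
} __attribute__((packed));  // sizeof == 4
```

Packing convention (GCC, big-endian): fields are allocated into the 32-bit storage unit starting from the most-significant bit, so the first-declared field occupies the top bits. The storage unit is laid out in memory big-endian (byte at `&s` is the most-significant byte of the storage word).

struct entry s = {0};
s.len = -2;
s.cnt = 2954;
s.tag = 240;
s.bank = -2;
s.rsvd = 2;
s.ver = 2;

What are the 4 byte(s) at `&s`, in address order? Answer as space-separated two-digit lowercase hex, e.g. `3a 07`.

97 14 f0 d2

len:2 = -2 → 0x2 << 30 → word 0x80000000
cnt:13 = 2954 → 0xb8a << 17 → word 0x97140000
tag:9 = 240 → 0xf0 << 8 → word 0x9714f000
bank:3 = -2 → 0x6 << 5 → word 0x9714f0c0
rsvd:2 = 2 → 0x2 << 3 → word 0x9714f0d0
ver:3 = 2 → 0x2 << 0 → word 0x9714f0d2
word = 0x9714f0d2 → big-endian bytes:
  [0]=0x97  [1]=0x14  [2]=0xf0  [3]=0xd2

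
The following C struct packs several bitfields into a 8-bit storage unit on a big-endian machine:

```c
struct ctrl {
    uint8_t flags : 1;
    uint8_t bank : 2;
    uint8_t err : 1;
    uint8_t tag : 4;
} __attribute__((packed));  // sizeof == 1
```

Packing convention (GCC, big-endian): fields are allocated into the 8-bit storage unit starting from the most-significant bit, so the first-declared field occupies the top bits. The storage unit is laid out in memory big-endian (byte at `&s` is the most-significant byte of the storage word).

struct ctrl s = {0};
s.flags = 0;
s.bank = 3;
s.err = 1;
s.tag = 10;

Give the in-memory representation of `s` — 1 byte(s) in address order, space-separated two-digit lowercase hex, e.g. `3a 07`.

flags:1 = 0 → 0x0 << 7 → word 0x00
bank:2 = 3 → 0x3 << 5 → word 0x60
err:1 = 1 → 0x1 << 4 → word 0x70
tag:4 = 10 → 0xa << 0 → word 0x7a
word = 0x7a → big-endian bytes:
  [0]=0x7a

7a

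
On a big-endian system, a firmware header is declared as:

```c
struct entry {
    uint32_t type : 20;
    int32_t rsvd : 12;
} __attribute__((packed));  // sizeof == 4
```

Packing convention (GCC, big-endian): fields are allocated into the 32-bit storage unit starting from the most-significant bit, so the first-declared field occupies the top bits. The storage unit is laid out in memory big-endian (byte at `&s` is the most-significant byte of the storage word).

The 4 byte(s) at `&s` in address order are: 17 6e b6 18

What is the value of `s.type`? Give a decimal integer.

95979

[0]=0x17 [1]=0x6e [2]=0xb6 [3]=0x18 (big-endian) → word 0x176eb618
type [12+:20] = (word>>12) & 0xfffff = 95979  ←
rsvd [0+:12] = (word>>0) & 0xfff = 1560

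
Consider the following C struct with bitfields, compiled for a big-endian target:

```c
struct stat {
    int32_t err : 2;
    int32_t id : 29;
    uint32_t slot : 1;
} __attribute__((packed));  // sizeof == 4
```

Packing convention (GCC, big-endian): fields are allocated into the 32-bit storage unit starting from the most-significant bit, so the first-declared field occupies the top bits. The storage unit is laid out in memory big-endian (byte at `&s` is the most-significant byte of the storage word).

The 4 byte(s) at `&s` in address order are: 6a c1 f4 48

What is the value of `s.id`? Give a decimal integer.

-178193884

[0]=0x6a [1]=0xc1 [2]=0xf4 [3]=0x48 (big-endian) → word 0x6ac1f448
err:2 @ bit 30 → (0x6ac1f448>>30)&0x3 = 0x1
id:29 @ bit 1 → (0x6ac1f448>>1)&0x1fffffff = 0x1560fa24  ←
slot:1 @ bit 0 → (0x6ac1f448>>0)&0x1 = 0x0
id signed 29b, MSB=1: 358677028 - 536870912 = -178193884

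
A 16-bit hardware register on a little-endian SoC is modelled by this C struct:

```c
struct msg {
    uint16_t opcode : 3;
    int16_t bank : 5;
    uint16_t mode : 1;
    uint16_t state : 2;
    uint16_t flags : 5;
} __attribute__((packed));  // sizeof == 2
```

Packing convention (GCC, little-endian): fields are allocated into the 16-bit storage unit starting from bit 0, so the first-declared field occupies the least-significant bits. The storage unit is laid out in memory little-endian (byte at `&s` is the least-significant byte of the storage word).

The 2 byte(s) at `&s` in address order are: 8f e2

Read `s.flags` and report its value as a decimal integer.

28

[0]=0x8f [1]=0xe2 (little-endian) → word 0xe28f
opcode:3 @ bit 0 → (0xe28f>>0)&0x7 = 0x7
bank:5 @ bit 3 → (0xe28f>>3)&0x1f = 0x11
mode:1 @ bit 8 → (0xe28f>>8)&0x1 = 0x0
state:2 @ bit 9 → (0xe28f>>9)&0x3 = 0x1
flags:5 @ bit 11 → (0xe28f>>11)&0x1f = 0x1c  ←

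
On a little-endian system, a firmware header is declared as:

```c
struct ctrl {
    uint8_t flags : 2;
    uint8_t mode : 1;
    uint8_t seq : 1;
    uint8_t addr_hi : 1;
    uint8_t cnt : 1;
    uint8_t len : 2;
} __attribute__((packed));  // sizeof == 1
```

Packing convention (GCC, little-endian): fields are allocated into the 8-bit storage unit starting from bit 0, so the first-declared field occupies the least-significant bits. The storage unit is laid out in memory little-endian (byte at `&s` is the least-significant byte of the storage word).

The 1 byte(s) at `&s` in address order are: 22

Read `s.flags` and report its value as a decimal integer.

2

[0]=0x22 (little-endian) → word 0x22
flags [0+:2] = (word>>0) & 0x3 = 2  ←
mode [2+:1] = (word>>2) & 0x1 = 0
seq [3+:1] = (word>>3) & 0x1 = 0
addr_hi [4+:1] = (word>>4) & 0x1 = 0
cnt [5+:1] = (word>>5) & 0x1 = 1
len [6+:2] = (word>>6) & 0x3 = 0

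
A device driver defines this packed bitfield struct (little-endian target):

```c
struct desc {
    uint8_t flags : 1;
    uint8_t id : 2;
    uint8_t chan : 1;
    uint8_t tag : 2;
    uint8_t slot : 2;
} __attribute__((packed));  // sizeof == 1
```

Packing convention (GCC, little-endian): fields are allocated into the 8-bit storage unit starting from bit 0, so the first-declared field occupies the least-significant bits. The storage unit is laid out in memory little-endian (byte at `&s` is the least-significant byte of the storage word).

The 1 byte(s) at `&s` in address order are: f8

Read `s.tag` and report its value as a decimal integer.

[0]=0xf8 (little-endian) → word 0xf8
flags [0+:1] = (word>>0) & 0x1 = 0
id [1+:2] = (word>>1) & 0x3 = 0
chan [3+:1] = (word>>3) & 0x1 = 1
tag [4+:2] = (word>>4) & 0x3 = 3  ←
slot [6+:2] = (word>>6) & 0x3 = 3

3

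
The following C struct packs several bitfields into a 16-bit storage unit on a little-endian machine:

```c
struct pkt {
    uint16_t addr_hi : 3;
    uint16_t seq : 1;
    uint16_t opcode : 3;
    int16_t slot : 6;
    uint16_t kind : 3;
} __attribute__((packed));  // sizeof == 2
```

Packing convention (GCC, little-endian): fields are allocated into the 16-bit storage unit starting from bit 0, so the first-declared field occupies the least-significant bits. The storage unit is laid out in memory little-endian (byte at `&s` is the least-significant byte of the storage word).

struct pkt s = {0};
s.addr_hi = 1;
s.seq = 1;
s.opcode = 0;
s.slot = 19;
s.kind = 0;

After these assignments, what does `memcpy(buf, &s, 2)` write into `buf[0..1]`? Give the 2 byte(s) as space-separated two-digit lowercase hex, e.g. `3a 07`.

89 09

[0+:3] addr_hi=1 & 0x7 = 0x1; word=0x0001
[3+:1] seq=1 & 0x1 = 0x1; word=0x0009
[4+:3] opcode=0 & 0x7 = 0x0; word=0x0009
[7+:6] slot=19 & 0x3f = 0x13; word=0x0989
[13+:3] kind=0 & 0x7 = 0x0; word=0x0989
word = 0x0989 → little-endian bytes:
  [0]=0x89  [1]=0x09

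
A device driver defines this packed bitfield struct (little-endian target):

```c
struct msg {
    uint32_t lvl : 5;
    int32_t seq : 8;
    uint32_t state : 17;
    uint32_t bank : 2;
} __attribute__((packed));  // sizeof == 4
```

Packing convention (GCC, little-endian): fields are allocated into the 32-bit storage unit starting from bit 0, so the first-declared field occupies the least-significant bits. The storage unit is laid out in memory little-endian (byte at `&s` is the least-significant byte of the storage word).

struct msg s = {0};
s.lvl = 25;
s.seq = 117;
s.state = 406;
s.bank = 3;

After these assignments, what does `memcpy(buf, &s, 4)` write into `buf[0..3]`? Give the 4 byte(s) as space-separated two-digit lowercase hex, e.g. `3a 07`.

b9 ce 32 c0

[0+:5] lvl=25 & 0x1f = 0x19; word=0x00000019
[5+:8] seq=117 & 0xff = 0x75; word=0x00000eb9
[13+:17] state=406 & 0x1ffff = 0x196; word=0x0032ceb9
[30+:2] bank=3 & 0x3 = 0x3; word=0xc032ceb9
word = 0xc032ceb9 → little-endian bytes:
  [0]=0xb9  [1]=0xce  [2]=0x32  [3]=0xc0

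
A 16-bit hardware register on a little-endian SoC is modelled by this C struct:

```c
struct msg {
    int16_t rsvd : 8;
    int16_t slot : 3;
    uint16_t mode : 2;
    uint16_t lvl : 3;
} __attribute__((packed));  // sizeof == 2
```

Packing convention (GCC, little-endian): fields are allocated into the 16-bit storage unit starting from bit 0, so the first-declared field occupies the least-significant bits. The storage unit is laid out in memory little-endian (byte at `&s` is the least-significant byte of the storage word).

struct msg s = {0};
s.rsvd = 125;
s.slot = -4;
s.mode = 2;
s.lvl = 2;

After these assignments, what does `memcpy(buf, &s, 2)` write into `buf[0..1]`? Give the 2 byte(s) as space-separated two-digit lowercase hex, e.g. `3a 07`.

7d 54

rsvd:8 = 125 → 0x7d << 0 → word 0x007d
slot:3 = -4 → 0x4 << 8 → word 0x047d
mode:2 = 2 → 0x2 << 11 → word 0x147d
lvl:3 = 2 → 0x2 << 13 → word 0x547d
word = 0x547d → little-endian bytes:
  [0]=0x7d  [1]=0x54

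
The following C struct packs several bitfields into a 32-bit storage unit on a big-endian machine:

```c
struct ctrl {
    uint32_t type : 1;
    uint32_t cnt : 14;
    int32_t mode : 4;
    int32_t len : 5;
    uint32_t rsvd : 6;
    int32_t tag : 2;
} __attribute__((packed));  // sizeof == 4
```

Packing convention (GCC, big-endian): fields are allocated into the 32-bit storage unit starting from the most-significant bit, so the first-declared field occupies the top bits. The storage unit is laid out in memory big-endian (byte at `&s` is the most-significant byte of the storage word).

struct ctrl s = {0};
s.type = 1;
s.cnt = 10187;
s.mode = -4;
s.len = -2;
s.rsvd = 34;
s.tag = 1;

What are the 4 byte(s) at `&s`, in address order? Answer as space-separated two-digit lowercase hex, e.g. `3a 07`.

[31+:1] type=1 & 0x1 = 0x1; word=0x80000000
[17+:14] cnt=10187 & 0x3fff = 0x27cb; word=0xcf960000
[13+:4] mode=-4 & 0xf = 0xc; word=0xcf978000
[8+:5] len=-2 & 0x1f = 0x1e; word=0xcf979e00
[2+:6] rsvd=34 & 0x3f = 0x22; word=0xcf979e88
[0+:2] tag=1 & 0x3 = 0x1; word=0xcf979e89
word = 0xcf979e89 → big-endian bytes:
  [0]=0xcf  [1]=0x97  [2]=0x9e  [3]=0x89

cf 97 9e 89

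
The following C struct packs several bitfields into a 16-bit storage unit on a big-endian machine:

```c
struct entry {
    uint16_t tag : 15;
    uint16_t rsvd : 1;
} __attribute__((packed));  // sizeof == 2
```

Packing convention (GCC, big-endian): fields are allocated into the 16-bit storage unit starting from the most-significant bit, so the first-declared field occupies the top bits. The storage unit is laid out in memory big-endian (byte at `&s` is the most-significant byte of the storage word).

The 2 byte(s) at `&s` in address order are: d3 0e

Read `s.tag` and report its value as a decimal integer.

27015

[0]=0xd3 [1]=0x0e (big-endian) → word 0xd30e
tag [1+:15] = (word>>1) & 0x7fff = 27015  ←
rsvd [0+:1] = (word>>0) & 0x1 = 0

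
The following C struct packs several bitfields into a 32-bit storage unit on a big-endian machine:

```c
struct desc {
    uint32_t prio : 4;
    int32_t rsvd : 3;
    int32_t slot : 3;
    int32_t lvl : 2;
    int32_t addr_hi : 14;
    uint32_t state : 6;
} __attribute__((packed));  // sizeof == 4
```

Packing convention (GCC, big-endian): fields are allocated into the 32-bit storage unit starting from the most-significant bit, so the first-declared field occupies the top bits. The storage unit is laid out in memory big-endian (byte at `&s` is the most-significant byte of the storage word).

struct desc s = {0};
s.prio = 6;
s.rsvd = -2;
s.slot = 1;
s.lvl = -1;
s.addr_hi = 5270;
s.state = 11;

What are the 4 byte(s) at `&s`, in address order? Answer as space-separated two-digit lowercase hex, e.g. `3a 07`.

6c 75 25 8b

prio (4b) val=6 bits=0x6 at bit 28: 0x60000000
rsvd (3b) val=-2 bits=0x6 at bit 25: 0x6c000000
slot (3b) val=1 bits=0x1 at bit 22: 0x6c400000
lvl (2b) val=-1 bits=0x3 at bit 20: 0x6c700000
addr_hi (14b) val=5270 bits=0x1496 at bit 6: 0x6c752580
state (6b) val=11 bits=0xb at bit 0: 0x6c75258b
word = 0x6c75258b → big-endian bytes:
  [0]=0x6c  [1]=0x75  [2]=0x25  [3]=0x8b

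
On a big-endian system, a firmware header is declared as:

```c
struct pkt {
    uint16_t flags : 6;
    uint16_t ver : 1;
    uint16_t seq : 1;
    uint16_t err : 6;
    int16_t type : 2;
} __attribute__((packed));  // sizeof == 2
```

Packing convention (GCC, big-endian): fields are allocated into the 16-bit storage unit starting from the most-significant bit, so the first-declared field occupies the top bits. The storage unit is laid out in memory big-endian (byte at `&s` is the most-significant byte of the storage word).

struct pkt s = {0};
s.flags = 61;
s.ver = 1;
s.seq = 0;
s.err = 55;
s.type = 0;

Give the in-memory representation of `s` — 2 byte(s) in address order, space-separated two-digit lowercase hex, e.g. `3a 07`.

[10+:6] flags=61 & 0x3f = 0x3d; word=0xf400
[9+:1] ver=1 & 0x1 = 0x1; word=0xf600
[8+:1] seq=0 & 0x1 = 0x0; word=0xf600
[2+:6] err=55 & 0x3f = 0x37; word=0xf6dc
[0+:2] type=0 & 0x3 = 0x0; word=0xf6dc
word = 0xf6dc → big-endian bytes:
  [0]=0xf6  [1]=0xdc

f6 dc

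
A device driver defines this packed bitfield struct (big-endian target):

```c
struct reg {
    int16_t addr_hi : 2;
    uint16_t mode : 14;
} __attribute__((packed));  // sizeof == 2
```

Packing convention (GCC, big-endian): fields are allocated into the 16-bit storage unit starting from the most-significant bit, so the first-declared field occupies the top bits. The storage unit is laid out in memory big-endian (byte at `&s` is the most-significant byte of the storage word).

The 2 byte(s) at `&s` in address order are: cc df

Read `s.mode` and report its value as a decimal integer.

3295

[0]=0xcc [1]=0xdf (big-endian) → word 0xccdf
addr_hi:2 @ bit 14 → (0xccdf>>14)&0x3 = 0x3
mode:14 @ bit 0 → (0xccdf>>0)&0x3fff = 0xcdf  ←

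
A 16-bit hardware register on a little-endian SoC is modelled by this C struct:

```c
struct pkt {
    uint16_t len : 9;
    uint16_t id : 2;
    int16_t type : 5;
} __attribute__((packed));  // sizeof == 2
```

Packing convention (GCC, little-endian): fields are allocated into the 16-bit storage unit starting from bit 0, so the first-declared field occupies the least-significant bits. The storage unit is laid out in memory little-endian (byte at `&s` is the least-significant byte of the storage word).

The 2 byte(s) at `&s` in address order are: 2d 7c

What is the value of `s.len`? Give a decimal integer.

45

[0]=0x2d [1]=0x7c (little-endian) → word 0x7c2d
len:9 @ bit 0 → (0x7c2d>>0)&0x1ff = 0x2d  ←
id:2 @ bit 9 → (0x7c2d>>9)&0x3 = 0x2
type:5 @ bit 11 → (0x7c2d>>11)&0x1f = 0xf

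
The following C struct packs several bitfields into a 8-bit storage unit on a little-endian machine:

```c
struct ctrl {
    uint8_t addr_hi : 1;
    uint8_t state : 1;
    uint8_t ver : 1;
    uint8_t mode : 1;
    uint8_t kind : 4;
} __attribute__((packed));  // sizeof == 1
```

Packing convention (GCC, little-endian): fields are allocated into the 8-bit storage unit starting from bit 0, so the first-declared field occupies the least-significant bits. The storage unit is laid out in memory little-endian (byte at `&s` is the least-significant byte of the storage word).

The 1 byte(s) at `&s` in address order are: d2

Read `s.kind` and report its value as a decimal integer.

[0]=0xd2 (little-endian) → word 0xd2
addr_hi [0+:1] = (word>>0) & 0x1 = 0
state [1+:1] = (word>>1) & 0x1 = 1
ver [2+:1] = (word>>2) & 0x1 = 0
mode [3+:1] = (word>>3) & 0x1 = 0
kind [4+:4] = (word>>4) & 0xf = 13  ←

13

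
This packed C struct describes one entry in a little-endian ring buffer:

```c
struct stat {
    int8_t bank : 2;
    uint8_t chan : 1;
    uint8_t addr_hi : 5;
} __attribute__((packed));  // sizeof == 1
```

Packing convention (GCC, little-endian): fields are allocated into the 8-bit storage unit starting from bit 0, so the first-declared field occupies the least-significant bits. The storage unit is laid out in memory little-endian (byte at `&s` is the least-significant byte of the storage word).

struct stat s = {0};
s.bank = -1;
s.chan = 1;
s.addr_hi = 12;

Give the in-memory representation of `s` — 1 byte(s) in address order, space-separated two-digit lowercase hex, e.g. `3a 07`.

67

bank (2b) val=-1 bits=0x3 at bit 0: 0x03
chan (1b) val=1 bits=0x1 at bit 2: 0x07
addr_hi (5b) val=12 bits=0xc at bit 3: 0x67
word = 0x67 → little-endian bytes:
  [0]=0x67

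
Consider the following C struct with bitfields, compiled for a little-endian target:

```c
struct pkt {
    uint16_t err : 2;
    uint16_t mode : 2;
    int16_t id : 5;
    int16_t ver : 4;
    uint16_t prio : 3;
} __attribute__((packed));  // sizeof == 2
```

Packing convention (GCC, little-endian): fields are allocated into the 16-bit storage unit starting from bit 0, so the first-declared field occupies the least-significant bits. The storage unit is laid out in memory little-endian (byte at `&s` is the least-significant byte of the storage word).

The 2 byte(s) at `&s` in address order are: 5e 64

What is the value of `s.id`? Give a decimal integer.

5

[0]=0x5e [1]=0x64 (little-endian) → word 0x645e
err [0+:2] = (word>>0) & 0x3 = 2
mode [2+:2] = (word>>2) & 0x3 = 3
id [4+:5] = (word>>4) & 0x1f = 5  ←
ver [9+:4] = (word>>9) & 0xf = 2
prio [13+:3] = (word>>13) & 0x7 = 3
id signed 5b, MSB=0: value = 5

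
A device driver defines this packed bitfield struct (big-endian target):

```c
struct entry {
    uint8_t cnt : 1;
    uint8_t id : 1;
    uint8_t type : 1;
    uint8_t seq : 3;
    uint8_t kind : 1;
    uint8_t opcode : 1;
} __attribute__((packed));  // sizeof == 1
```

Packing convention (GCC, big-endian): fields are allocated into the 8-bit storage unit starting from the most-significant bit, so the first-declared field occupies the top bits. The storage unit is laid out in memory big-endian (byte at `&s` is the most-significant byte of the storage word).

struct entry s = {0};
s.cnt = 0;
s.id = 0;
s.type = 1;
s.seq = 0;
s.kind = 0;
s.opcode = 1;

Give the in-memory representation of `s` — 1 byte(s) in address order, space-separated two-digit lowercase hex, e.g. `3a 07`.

cnt:1 = 0 → 0x0 << 7 → word 0x00
id:1 = 0 → 0x0 << 6 → word 0x00
type:1 = 1 → 0x1 << 5 → word 0x20
seq:3 = 0 → 0x0 << 2 → word 0x20
kind:1 = 0 → 0x0 << 1 → word 0x20
opcode:1 = 1 → 0x1 << 0 → word 0x21
word = 0x21 → big-endian bytes:
  [0]=0x21

21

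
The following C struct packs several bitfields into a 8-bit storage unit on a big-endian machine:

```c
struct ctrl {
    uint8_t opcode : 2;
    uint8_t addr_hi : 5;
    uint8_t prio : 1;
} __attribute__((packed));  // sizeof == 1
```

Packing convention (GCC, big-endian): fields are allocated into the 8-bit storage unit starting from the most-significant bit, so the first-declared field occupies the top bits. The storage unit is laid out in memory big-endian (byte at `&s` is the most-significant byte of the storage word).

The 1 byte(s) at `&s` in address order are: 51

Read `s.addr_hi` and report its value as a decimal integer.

[0]=0x51 (big-endian) → word 0x51
opcode [6+:2] = (word>>6) & 0x3 = 1
addr_hi [1+:5] = (word>>1) & 0x1f = 8  ←
prio [0+:1] = (word>>0) & 0x1 = 1

8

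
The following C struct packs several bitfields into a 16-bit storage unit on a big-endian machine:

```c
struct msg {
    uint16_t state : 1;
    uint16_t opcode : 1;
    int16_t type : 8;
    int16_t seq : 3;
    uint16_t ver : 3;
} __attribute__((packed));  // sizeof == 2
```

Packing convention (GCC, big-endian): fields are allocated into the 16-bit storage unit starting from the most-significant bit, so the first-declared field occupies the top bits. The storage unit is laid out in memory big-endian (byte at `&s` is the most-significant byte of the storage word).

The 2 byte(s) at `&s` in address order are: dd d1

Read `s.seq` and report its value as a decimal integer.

[0]=0xdd [1]=0xd1 (big-endian) → word 0xddd1
state [15+:1] = (word>>15) & 0x1 = 1
opcode [14+:1] = (word>>14) & 0x1 = 1
type [6+:8] = (word>>6) & 0xff = 119
seq [3+:3] = (word>>3) & 0x7 = 2  ←
ver [0+:3] = (word>>0) & 0x7 = 1
seq signed 3b, MSB=0: value = 2

2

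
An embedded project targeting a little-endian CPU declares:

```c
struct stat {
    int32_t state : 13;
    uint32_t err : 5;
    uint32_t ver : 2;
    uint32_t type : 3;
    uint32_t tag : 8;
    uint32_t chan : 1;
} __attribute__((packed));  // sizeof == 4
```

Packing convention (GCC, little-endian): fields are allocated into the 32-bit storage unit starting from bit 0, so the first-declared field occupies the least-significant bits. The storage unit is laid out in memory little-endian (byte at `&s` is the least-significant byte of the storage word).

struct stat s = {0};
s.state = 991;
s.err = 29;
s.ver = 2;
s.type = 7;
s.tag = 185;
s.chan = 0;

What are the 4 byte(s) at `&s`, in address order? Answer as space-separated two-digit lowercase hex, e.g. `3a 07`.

[0+:13] state=991 & 0x1fff = 0x3df; word=0x000003df
[13+:5] err=29 & 0x1f = 0x1d; word=0x0003a3df
[18+:2] ver=2 & 0x3 = 0x2; word=0x000ba3df
[20+:3] type=7 & 0x7 = 0x7; word=0x007ba3df
[23+:8] tag=185 & 0xff = 0xb9; word=0x5cfba3df
[31+:1] chan=0 & 0x1 = 0x0; word=0x5cfba3df
word = 0x5cfba3df → little-endian bytes:
  [0]=0xdf  [1]=0xa3  [2]=0xfb  [3]=0x5c

df a3 fb 5c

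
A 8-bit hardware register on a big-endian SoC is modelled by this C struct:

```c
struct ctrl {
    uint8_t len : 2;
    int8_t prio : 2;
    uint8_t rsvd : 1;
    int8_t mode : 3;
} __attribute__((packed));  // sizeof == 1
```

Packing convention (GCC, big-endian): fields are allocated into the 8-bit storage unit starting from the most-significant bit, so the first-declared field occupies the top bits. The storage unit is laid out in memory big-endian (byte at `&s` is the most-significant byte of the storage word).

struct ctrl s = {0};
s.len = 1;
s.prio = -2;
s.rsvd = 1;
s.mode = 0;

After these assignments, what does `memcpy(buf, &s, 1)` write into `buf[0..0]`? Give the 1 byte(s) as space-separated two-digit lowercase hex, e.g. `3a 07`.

68

len (2b) val=1 bits=0x1 at bit 6: 0x40
prio (2b) val=-2 bits=0x2 at bit 4: 0x60
rsvd (1b) val=1 bits=0x1 at bit 3: 0x68
mode (3b) val=0 bits=0x0 at bit 0: 0x68
word = 0x68 → big-endian bytes:
  [0]=0x68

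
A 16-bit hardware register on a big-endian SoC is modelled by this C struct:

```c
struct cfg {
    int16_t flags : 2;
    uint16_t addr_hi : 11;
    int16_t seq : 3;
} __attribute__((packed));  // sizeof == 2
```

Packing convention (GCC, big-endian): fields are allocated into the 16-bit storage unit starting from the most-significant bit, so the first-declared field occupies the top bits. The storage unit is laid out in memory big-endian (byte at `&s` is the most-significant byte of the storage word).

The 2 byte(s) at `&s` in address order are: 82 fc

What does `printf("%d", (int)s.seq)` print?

-4

[0]=0x82 [1]=0xfc (big-endian) → word 0x82fc
flags:2 @ bit 14 → (0x82fc>>14)&0x3 = 0x2
addr_hi:11 @ bit 3 → (0x82fc>>3)&0x7ff = 0x5f
seq:3 @ bit 0 → (0x82fc>>0)&0x7 = 0x4  ←
seq signed 3b, MSB=1: 4 - 8 = -4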